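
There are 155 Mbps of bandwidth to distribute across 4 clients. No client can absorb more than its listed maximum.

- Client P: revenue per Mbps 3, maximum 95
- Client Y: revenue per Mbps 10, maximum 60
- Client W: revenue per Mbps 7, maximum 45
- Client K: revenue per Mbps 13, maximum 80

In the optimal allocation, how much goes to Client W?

Rank by revenue per Mbps: Client K 13 > Client Y 10 > Client W 7 > Client P 3.
Give Client K 80 to hit its cap of 80 ; 75 left.
Client Y: +60 to 60 (cap) ; 15 left.
Client W: +15 (room for 45) → 15. Pool exhausted.

15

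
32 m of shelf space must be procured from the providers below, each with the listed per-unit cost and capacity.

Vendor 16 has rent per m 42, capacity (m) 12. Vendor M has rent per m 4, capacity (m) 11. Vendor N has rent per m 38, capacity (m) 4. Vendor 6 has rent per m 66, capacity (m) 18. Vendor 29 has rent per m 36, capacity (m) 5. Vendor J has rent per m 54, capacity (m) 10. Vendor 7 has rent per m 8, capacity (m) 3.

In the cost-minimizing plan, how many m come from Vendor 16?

9

Fill from the cheapest provider first.
Vendor M at 4: take all 11 m — 21 still needed.
Vendor 7 at 8: take all 3 m — 18 still needed.
Vendor 29 at 36: take all 5 m — 13 still needed.
Vendor N (38): use full 4 — 9 m to go.
Take 9 from Vendor 16 at 42 to finish.
Vendor J, Vendor 6: unused.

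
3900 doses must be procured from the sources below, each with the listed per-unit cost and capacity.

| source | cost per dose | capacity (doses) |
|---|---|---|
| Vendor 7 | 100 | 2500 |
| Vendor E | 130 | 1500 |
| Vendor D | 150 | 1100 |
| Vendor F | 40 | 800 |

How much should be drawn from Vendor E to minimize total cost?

600

Use sources in increasing cost order.
Vendor F at 40: take all 800 doses — 3100 still needed.
Take 2500 from Vendor 7 at 100 — need 600 more.
Vendor E at 130: take 600 of its 1500 — requirement met.
Vendor D: unused.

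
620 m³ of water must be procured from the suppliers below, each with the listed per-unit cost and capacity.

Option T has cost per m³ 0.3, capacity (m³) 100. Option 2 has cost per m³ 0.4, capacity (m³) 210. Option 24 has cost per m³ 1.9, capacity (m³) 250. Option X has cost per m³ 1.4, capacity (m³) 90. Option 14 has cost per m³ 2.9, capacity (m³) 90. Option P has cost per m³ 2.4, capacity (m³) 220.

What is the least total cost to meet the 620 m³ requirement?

658

Use suppliers in increasing cost order.
Option T (0.3): use full 100 ; 520 m³ to go.
Option 2 (0.4): use full 210 ; 310 m³ to go.
Option X at 1.4: take all 90 m³ ; 220 still needed.
Take 220 from Option 24 at 1.9 to finish.
Option P, Option 14: unused.
Cost = 100×0.3 + 210×0.4 + 90×1.4 + 220×1.9 = 658.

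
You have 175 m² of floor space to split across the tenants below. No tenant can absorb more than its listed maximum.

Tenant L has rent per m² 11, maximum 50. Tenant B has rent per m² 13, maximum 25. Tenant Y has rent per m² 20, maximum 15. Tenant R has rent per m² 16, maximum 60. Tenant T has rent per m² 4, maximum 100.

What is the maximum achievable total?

Highest rent per m² first: Tenant Y 20 > Tenant R 16 > Tenant B 13 > Tenant L 11 > Tenant T 4.
Tenant Y: +15 to 15 (cap) ; 160 left.
Tenant R: +60 to 60 (cap) ; 100 left.
Give Tenant B 25 to hit its cap of 25 ; 75 left.
Tenant L: +50 to 50 (cap) ; 25 left.
Only 25 left; Tenant T takes them to reach 25.
Total = 11×50 + 13×25 + 20×15 + 16×60 + 4×25 = 2235.

2235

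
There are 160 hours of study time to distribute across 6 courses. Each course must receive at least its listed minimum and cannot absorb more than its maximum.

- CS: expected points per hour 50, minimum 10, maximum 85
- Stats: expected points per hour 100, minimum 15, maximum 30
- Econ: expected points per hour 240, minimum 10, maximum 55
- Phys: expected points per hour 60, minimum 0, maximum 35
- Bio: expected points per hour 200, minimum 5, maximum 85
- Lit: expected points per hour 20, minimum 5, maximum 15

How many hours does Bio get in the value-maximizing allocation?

Meeting every minimum uses 10+15+10+0+5+5 = 45 hours, leaving 115.
Rank by expected points per hour: Econ 240 > Bio 200 > Stats 100 > Phys 60 > CS 50 > Lit 20.
Econ takes 45 more to reach its cap of 55 ; 70 left.
Bio has room for 80 more but only 70 remain, so it gets 75.

75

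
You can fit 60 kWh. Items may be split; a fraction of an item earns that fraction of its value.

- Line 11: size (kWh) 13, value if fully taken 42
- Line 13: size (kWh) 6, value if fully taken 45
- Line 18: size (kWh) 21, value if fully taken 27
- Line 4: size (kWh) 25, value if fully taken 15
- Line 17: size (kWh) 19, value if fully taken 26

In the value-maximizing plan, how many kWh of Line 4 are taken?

1

Rank by value-to-size ratio: Line 13 45/6≈7.5, Line 11 42/13≈3.23, Line 17 26/19≈1.37, Line 18 27/21≈1.29, Line 4 15/25≈0.6.
All 6 kWh of Line 13 fit (value 45) — 54 remain.
All 13 kWh of Line 11 fit (value 42) — 41 remain.
All 19 kWh of Line 17 fit (value 26) — 22 remain.
All 21 kWh of Line 18 fit (value 27) — 1 remain.
Fill the last 1 kWh with part of Line 4: 1/25 of it earns 0.6.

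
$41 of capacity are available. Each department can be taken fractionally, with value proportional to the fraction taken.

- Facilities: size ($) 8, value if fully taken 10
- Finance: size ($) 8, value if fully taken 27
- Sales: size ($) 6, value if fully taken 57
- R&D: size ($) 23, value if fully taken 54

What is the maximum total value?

Rank by value-to-size ratio: Sales 57/6≈9.5, Finance 27/8≈3.38, R&D 54/23≈2.35, Facilities 10/8≈1.25.
Sales: take in full, 6 $ for value 57 ; 35 left.
All 8 $ of Finance fit (value 27) ; 27 remain.
R&D: take in full, 23 $ for value 54 ; 4 left.
Fill the last 4 $ with part of Facilities: 4/8 of it earns 5.
Total value = 143.

143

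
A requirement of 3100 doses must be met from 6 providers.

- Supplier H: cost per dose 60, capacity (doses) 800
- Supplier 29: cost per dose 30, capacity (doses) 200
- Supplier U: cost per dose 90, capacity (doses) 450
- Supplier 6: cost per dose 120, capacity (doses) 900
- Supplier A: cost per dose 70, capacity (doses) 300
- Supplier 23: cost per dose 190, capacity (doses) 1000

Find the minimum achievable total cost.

Cheapest first:
Take 200 from Supplier 29 at 30 — need 2900 more.
Supplier H (60): use full 800 — 2100 doses to go.
Supplier A at 70: take all 300 doses — 1800 still needed.
Take 450 from Supplier U at 90 — need 1350 more.
Supplier 6 at 120: take all 900 doses — 450 still needed.
Take 450 from Supplier 23 at 190 to finish.
Cost = 200×30 + 800×60 + 300×70 + 450×90 + 900×120 + 450×190 = 309000.

309000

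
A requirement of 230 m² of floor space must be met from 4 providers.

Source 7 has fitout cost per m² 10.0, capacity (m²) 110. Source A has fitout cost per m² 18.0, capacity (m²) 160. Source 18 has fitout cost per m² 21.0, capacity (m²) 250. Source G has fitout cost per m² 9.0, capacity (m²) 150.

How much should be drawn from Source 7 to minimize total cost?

80

Use providers in increasing cost order.
Source G (9.0): use full 150 — 80 m² to go.
Source 7 (10.0): take the remaining 80 — done.
Source A, Source 18: unused.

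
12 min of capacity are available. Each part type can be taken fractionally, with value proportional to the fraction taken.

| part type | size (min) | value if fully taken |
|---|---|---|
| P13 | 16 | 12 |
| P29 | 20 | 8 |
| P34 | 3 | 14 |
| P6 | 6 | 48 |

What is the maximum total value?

Sort by value density: P6 48/6≈8, P34 14/3≈4.67, P13 12/16≈0.75, P29 8/20≈0.4.
P6: take in full, 6 min for value 48 — 6 left.
Take all of P34 (3 min, value 14) — 3 min left.
3 min left: a 3/16 share of P13 gives 12×3/16 = 2.25.
Total value = 64.25.

64.25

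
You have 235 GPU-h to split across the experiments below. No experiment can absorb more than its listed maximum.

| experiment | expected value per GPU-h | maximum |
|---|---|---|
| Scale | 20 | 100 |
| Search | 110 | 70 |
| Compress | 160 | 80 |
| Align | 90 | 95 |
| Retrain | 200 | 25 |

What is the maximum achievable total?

30900

Rank by expected value per GPU-h: Retrain 200 > Compress 160 > Search 110 > Align 90 > Scale 20.
Retrain takes 25 to reach its cap of 25 → 210 left.
Compress: +80 to 80 (cap) → 130 left.
Search: +70 to 70 (cap) → 60 left.
Align has room for 95 but only 60 remain, so it gets 60.
Total = 110×70 + 160×80 + 90×60 + 200×25 = 30900.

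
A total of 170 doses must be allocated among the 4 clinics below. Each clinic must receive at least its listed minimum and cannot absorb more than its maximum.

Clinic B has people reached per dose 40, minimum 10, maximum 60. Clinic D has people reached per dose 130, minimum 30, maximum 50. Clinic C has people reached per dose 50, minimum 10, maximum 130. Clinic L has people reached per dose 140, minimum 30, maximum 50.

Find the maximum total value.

Meeting every minimum uses 10+30+10+30 = 80 doses, leaving 90.
Rank by people reached per dose: Clinic L 140 > Clinic D 130 > Clinic C 50 > Clinic B 40.
Clinic L: +20 to 50 (cap) → 70 left.
Clinic D: +20 to 50 (cap) → 50 left.
Clinic C has room for 120 more but only 50 remain, so it gets 60.
Total = 40×10 + 130×50 + 50×60 + 140×50 = 16900.

16900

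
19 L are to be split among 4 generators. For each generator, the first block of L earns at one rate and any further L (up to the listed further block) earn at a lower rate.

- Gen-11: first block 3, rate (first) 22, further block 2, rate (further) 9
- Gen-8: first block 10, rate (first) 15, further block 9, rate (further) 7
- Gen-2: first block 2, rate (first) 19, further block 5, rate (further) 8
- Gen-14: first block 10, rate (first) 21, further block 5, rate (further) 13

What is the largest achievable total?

374

Rank every tier by rate: Gen-11/first 22 > Gen-14/first 21 > Gen-2/first 19 > Gen-8/first 15 > Gen-14/second 13 > Gen-11/second 9 > Gen-2/second 8 > Gen-8/second 7.
Gen-11/first (22): +3 — 16 left.
Gen-14 first at 21: fill all 10 — 6 left.
Gen-2/first (19): +2 — 4 left.
Gen-8 first at 15: only 4 left, fill 4.
Total = 22×3 + 21×10 + 19×2 + 15×4 = 374.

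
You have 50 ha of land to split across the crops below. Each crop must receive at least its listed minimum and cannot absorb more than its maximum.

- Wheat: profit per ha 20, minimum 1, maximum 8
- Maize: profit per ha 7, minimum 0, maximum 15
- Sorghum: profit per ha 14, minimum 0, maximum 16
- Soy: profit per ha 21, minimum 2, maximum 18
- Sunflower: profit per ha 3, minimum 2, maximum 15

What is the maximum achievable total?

810

Meeting every minimum uses 1+0+0+2+2 = 5 ha, leaving 45.
Highest profit per ha first: Soy 21 > Wheat 20 > Sorghum 14 > Maize 7 > Sunflower 3.
Soy takes 16 more to reach its cap of 18 — 29 left.
Wheat takes 7 more to reach its cap of 8 — 22 left.
Give Sorghum 16 more to hit its cap of 16 — 6 left.
Only 6 left; Maize takes them to reach 6.
Total = 20×8 + 7×6 + 14×16 + 21×18 + 3×2 = 810.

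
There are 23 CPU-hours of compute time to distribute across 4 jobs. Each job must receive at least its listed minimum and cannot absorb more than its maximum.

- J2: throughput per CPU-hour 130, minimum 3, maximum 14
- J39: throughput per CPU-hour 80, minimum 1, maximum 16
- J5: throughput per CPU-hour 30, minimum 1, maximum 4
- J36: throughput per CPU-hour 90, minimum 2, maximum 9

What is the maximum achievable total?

Meeting every minimum uses 3+1+1+2 = 7 CPU-hours, leaving 16.
Highest throughput per CPU-hour first: J2 130 > J36 90 > J39 80 > J5 30.
Give J2 11 more to hit its cap of 14 — 5 left.
J36: +5 (room for 7) → 7. Pool exhausted.
Total = 130×14 + 80×1 + 30×1 + 90×7 = 2560.

2560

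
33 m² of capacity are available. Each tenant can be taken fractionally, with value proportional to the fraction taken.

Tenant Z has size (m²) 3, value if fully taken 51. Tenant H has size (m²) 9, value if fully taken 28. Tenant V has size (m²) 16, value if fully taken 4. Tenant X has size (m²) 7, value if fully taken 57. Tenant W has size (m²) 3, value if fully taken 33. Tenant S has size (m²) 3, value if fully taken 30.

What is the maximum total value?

Best value per unit of size first: Tenant Z 51/3≈17, Tenant W 33/3≈11, Tenant S 30/3≈10, Tenant X 57/7≈8.14, Tenant H 28/9≈3.11, Tenant V 4/16≈0.25.
Tenant Z: take in full, 3 m² for value 51 ; 30 left.
Take all of Tenant W (3 m², value 33) ; 27 m² left.
Take all of Tenant S (3 m², value 30) ; 24 m² left.
All 7 m² of Tenant X fit (value 57) ; 17 remain.
Take all of Tenant H (9 m², value 28) ; 8 m² left.
Fill the last 8 m² with part of Tenant V: 8/16 of it earns 2.
Total value = 201.

201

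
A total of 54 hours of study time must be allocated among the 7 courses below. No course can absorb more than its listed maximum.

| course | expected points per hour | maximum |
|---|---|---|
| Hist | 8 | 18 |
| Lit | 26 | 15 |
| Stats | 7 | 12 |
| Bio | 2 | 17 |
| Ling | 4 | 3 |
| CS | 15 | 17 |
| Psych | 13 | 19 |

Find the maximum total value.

Order the courses by expected points per hour: Lit 26 > CS 15 > Psych 13 > Hist 8 > Stats 7 > Ling 4 > Bio 2.
Lit: +15 to 15 (cap) — 39 left.
CS takes 17 to reach its cap of 17 — 22 left.
Psych takes 19 to reach its cap of 19 — 3 left.
Hist: +3 (room for 18) → 3. Pool exhausted.
Total = 8×3 + 26×15 + 15×17 + 13×19 = 916.

916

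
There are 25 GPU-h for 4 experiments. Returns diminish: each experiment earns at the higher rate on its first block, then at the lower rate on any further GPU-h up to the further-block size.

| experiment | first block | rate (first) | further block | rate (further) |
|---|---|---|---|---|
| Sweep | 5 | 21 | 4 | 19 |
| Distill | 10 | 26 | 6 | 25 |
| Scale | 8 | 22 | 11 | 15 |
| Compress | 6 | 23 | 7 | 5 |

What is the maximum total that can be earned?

614

Treat each block as its own option and order by rate: Distill/first 26 > Distill/second 25 > Compress/first 23 > Scale/first 22 > Sweep/first 21 > Sweep/second 19 > Scale/second 15 > Compress/second 5.
Fill Distill first block (10 at 26) — 15 left.
Distill/second (25): +6 — 9 left.
Fill Compress first block (6 at 23) — 3 left.
3 remain; put them into Scale first at 22.
Total = 26×10 + 25×6 + 23×6 + 22×3 = 614.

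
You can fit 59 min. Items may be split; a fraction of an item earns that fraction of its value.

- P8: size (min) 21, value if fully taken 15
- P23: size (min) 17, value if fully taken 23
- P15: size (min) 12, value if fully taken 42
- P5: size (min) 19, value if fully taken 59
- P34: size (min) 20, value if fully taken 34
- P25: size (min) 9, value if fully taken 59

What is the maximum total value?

192.3

Best value per unit of size first: P25 59/9≈6.56, P15 42/12≈3.5, P5 59/19≈3.11, P34 34/20≈1.7, P23 23/17≈1.35, P8 15/21≈0.714.
Take all of P25 (9 min, value 59) — 50 min left.
All 12 min of P15 fit (value 42) — 38 remain.
P5: take in full, 19 min for value 59 — 19 left.
Only 19 min remain; take 19/20 of P34 for value 34×19/20 = 32.3.
Total value = 192.3.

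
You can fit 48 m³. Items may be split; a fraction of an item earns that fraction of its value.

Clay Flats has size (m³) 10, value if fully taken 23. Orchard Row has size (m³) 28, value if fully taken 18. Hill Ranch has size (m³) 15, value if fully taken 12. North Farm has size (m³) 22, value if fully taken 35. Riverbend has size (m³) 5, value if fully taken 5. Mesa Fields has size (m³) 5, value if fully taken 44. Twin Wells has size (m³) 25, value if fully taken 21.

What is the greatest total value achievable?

Rank by value-to-size ratio: Mesa Fields 44/5≈8.8, Clay Flats 23/10≈2.3, North Farm 35/22≈1.59, Riverbend 5/5≈1, Twin Wells 21/25≈0.84, Hill Ranch 12/15≈0.8, Orchard Row 18/28≈0.643.
All 5 m³ of Mesa Fields fit (value 44) ; 43 remain.
Clay Flats: take in full, 10 m³ for value 23 ; 33 left.
All 22 m³ of North Farm fit (value 35) ; 11 remain.
All 5 m³ of Riverbend fit (value 5) ; 6 remain.
6 m³ left: a 6/25 share of Twin Wells gives 21×6/25 = 5.04.
Total value = 112.04.

112.04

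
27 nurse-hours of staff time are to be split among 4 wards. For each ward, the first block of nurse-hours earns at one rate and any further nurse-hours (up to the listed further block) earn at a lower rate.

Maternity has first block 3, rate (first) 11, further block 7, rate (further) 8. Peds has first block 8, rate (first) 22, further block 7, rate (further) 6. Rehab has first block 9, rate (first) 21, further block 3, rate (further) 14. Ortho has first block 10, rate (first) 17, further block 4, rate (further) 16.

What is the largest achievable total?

Order all 8 blocks by rate: Peds/tier1 22 > Rehab/tier1 21 > Ortho/tier1 17 > Ortho/tier2 16 > Rehab/tier2 14 > Maternity/tier1 11 > Maternity/tier2 8 > Peds/tier2 6.
Peds/tier1 (22): +8 → 19 left.
Rehab/tier1 (21): +9 → 10 left.
Ortho tier1 at 17: fill all 10 → 0 left.
Total = 22×8 + 21×9 + 17×10 = 535.

535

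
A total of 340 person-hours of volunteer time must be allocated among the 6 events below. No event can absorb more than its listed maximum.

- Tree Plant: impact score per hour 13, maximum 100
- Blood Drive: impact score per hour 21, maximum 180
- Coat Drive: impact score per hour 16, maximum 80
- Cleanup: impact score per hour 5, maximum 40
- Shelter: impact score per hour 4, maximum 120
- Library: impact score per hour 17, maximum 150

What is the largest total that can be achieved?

6490

Order the events by impact score per hour: Blood Drive 21 > Library 17 > Coat Drive 16 > Tree Plant 13 > Cleanup 5 > Shelter 4.
Give Blood Drive 180 to hit its cap of 180 ; 160 left.
Library: +150 to 150 (cap) ; 10 left.
Only 10 left; Coat Drive takes them to reach 10.
Total = 21×180 + 16×10 + 17×150 = 6490.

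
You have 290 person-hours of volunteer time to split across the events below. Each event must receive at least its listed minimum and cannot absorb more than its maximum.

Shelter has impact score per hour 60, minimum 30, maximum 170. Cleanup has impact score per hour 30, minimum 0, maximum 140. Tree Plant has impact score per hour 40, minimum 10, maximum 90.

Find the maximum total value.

Meeting every minimum uses 30+0+10 = 40 person-hours, leaving 250.
Rank by impact score per hour: Shelter 60 > Tree Plant 40 > Cleanup 30.
Shelter takes 140 more to reach its cap of 170 ; 110 left.
Tree Plant takes 80 more to reach its cap of 90 ; 30 left.
Cleanup has room for 140 more but only 30 remain, so it gets 30.
Total = 60×170 + 30×30 + 40×90 = 14700.

14700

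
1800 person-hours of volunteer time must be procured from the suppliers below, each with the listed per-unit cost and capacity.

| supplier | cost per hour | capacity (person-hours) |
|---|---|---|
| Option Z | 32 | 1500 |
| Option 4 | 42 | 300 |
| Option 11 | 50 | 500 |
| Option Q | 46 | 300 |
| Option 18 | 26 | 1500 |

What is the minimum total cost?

Cheapest first:
Option 18 at 26: take all 1500 person-hours ; 300 still needed.
Take 300 from Option Z at 32 to finish.
Option 4, Option Q, Option 11: unused.
Cost = 1500×26 + 300×32 = 48600.

48600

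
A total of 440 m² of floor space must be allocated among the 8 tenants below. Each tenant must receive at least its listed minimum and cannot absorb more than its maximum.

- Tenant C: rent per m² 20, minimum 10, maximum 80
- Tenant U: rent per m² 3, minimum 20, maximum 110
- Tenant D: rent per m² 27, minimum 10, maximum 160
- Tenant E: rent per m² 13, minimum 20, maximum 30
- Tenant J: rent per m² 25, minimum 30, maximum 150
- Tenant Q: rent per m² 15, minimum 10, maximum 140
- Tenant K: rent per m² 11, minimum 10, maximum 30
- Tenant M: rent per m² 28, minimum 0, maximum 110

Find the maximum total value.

10680

Meeting every minimum uses 10+20+10+20+30+10+10+0 = 110 m², leaving 330.
Order the tenants by rent per m²: Tenant M 28 > Tenant D 27 > Tenant J 25 > Tenant C 20 > Tenant Q 15 > Tenant E 13 > Tenant K 11 > Tenant U 3.
Give Tenant M 110 more to hit its cap of 110 → 220 left.
Give Tenant D 150 more to hit its cap of 160 → 70 left.
Only 70 left; Tenant J takes them to reach 100.
Total = 20×10 + 3×20 + 27×160 + 13×20 + 25×100 + 15×10 + 11×10 + 28×110 = 10680.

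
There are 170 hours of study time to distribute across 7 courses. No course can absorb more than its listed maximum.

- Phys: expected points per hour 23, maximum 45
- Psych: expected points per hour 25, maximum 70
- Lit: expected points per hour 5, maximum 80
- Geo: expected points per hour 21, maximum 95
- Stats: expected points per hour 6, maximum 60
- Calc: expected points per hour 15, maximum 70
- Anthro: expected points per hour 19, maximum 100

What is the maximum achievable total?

Highest expected points per hour first: Psych 25 > Phys 23 > Geo 21 > Anthro 19 > Calc 15 > Stats 6 > Lit 5.
Psych: +70 to 70 (cap) — 100 left.
Give Phys 45 to hit its cap of 45 — 55 left.
Geo has room for 95 but only 55 remain, so it gets 55.
Total = 23×45 + 25×70 + 21×55 = 3940.

3940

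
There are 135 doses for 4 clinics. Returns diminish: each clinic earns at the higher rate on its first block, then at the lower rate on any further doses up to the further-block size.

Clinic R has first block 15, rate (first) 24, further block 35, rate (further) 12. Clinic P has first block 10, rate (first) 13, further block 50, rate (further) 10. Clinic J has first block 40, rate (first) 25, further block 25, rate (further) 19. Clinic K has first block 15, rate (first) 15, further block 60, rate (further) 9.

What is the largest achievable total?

Treat each block as its own option and order by rate: Clinic J/first 25 > Clinic R/first 24 > Clinic J/second 19 > Clinic K/first 15 > Clinic P/first 13 > Clinic R/second 12 > Clinic P/second 10 > Clinic K/second 9.
Clinic J/first (25): +40 → 95 left.
Fill Clinic R first block (15 at 24) → 80 left.
Clinic J/second (19): +25 → 55 left.
Clinic K/first (15): +15 → 40 left.
Fill Clinic P first block (10 at 13) → 30 left.
Clinic R second at 12: only 30 left, fill 30.
Total = 25×40 + 24×15 + 19×25 + 15×15 + 13×10 + 12×30 = 2550.

2550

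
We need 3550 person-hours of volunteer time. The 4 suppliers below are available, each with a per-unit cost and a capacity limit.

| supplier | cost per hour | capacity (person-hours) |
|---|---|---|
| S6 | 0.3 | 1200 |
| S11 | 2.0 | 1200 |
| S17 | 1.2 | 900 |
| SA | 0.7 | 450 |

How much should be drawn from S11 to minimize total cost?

Fill from the cheapest supplier first.
S6 (0.3): use full 1200 → 2350 person-hours to go.
SA (0.7): use full 450 → 1900 person-hours to go.
Take 900 from S17 at 1.2 → need 1000 more.
S11 (2.0): take the remaining 1000 → done.

1000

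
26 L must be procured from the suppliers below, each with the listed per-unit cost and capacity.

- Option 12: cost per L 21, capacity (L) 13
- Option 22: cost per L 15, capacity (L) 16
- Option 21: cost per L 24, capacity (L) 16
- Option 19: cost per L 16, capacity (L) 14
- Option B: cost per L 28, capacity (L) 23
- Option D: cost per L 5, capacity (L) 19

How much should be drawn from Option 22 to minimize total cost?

7

Cheapest first:
Take 19 from Option D at 5 ; need 7 more.
Option 22 at 15: take 7 of its 16 ; requirement met.
Option 19, Option 12, Option 21, Option B: unused.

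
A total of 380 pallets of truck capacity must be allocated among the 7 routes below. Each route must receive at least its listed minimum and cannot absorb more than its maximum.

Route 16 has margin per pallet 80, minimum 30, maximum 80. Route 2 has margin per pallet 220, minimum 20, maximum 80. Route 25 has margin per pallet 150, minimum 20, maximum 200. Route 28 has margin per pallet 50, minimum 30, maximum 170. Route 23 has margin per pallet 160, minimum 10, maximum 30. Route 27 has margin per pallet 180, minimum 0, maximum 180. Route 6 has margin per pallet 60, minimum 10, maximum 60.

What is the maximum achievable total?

62300

Meeting every minimum uses 30+20+20+30+10+0+10 = 120 pallets, leaving 260.
Rank by margin per pallet: Route 2 220 > Route 27 180 > Route 23 160 > Route 25 150 > Route 16 80 > Route 6 60 > Route 28 50.
Route 2: +60 to 80 (cap) → 200 left.
Give Route 27 180 more to hit its cap of 180 → 20 left.
Route 23: +20 to 30 (cap) → 0 left.
Total = 80×30 + 220×80 + 150×20 + 50×30 + 160×30 + 180×180 + 60×10 = 62300.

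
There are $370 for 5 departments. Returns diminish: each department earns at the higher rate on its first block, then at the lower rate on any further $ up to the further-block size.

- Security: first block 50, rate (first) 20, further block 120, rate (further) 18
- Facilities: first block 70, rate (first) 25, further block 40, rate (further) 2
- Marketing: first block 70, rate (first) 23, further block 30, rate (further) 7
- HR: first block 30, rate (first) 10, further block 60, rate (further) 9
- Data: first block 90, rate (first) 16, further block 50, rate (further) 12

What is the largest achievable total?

Rank every tier by rate: Facilities/first 25 > Marketing/first 23 > Security/first 20 > Security/second 18 > Data/first 16 > Data/second 12 > HR/first 10 > HR/second 9 > Marketing/second 7 > Facilities/second 2.
Fill Facilities first block (70 at 25) → 300 left.
Marketing first at 23: fill all 70 → 230 left.
Security/first (20): +50 → 180 left.
Security/second (18): +120 → 60 left.
Data/first: +60 of 90 at 16; pool empty.
Total = 25×70 + 23×70 + 20×50 + 18×120 + 16×60 = 7480.

7480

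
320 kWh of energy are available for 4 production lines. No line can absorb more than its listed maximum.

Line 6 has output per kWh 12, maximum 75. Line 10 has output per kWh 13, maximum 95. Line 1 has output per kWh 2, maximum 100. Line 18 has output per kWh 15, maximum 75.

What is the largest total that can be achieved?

Highest output per kWh first: Line 18 15 > Line 10 13 > Line 6 12 > Line 1 2.
Line 18 takes 75 to reach its cap of 75 → 245 left.
Line 10 takes 95 to reach its cap of 95 → 150 left.
Give Line 6 75 to hit its cap of 75 → 75 left.
Line 1: +75 (room for 100) → 75. Pool exhausted.
Total = 12×75 + 13×95 + 2×75 + 15×75 = 3410.

3410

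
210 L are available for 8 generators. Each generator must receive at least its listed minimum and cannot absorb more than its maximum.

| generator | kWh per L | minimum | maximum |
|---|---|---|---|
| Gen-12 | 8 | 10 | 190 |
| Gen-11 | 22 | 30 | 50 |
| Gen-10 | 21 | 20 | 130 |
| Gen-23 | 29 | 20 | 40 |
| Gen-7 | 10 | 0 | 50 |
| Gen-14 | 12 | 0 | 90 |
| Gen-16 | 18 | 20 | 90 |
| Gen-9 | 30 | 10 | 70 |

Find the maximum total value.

5220

Meeting every minimum uses 10+30+20+20+0+0+20+10 = 110 L, leaving 100.
Rank by kWh per L: Gen-9 30 > Gen-23 29 > Gen-11 22 > Gen-10 21 > Gen-16 18 > Gen-14 12 > Gen-7 10 > Gen-12 8.
Gen-9 takes 60 more to reach its cap of 70 — 40 left.
Gen-23: +20 to 40 (cap) — 20 left.
Gen-11 takes 20 more to reach its cap of 50 — 0 left.
Total = 8×10 + 22×50 + 21×20 + 29×40 + 18×20 + 30×70 = 5220.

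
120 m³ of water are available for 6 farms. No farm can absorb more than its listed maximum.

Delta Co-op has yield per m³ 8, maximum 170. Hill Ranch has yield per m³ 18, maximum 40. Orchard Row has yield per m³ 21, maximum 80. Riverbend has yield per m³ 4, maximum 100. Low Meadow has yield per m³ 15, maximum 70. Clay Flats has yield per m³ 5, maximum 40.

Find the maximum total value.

2400

Rank by yield per m³: Orchard Row 21 > Hill Ranch 18 > Low Meadow 15 > Delta Co-op 8 > Clay Flats 5 > Riverbend 4.
Orchard Row takes 80 to reach its cap of 80 ; 40 left.
Give Hill Ranch 40 to hit its cap of 40 ; 0 left.
Total = 18×40 + 21×80 = 2400.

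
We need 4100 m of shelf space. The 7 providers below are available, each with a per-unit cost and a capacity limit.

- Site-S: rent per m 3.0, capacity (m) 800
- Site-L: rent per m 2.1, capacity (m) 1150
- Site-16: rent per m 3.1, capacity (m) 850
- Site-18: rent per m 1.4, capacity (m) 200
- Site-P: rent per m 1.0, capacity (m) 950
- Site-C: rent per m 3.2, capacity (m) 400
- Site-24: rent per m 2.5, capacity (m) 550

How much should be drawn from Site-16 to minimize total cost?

Fill from the cheapest provider first.
Take 950 from Site-P at 1.0 → need 3150 more.
Site-18 (1.4): use full 200 → 2950 m to go.
Take 1150 from Site-L at 2.1 → need 1800 more.
Take 550 from Site-24 at 2.5 → need 1250 more.
Site-S (3.0): use full 800 → 450 m to go.
Take 450 from Site-16 at 3.1 to finish.
Site-C: unused.

450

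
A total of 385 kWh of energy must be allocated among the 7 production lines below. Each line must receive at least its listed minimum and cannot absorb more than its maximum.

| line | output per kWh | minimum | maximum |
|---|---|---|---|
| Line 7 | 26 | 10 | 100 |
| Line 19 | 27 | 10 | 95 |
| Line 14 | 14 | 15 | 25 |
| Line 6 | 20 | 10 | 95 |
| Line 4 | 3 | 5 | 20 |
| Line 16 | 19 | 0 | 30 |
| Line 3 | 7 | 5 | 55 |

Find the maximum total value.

8245

Meeting every minimum uses 10+10+15+10+5+0+5 = 55 kWh, leaving 330.
Highest output per kWh first: Line 19 27 > Line 7 26 > Line 6 20 > Line 16 19 > Line 14 14 > Line 3 7 > Line 4 3.
Line 19 takes 85 more to reach its cap of 95 — 245 left.
Give Line 7 90 more to hit its cap of 100 — 155 left.
Line 6: +85 to 95 (cap) — 70 left.
Line 16 takes 30 more to reach its cap of 30 — 40 left.
Give Line 14 10 more to hit its cap of 25 — 30 left.
Line 3 has room for 50 more but only 30 remain, so it gets 35.
Total = 26×100 + 27×95 + 14×25 + 20×95 + 3×5 + 19×30 + 7×35 = 8245.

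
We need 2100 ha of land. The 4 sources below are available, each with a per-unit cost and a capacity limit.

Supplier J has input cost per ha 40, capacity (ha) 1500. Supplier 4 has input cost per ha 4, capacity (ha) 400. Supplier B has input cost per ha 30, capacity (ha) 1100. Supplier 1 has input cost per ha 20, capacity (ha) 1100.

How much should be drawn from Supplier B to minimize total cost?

600

Fill from the cheapest source first.
Supplier 4 at 4: take all 400 ha — 1700 still needed.
Supplier 1 at 20: take all 1100 ha — 600 still needed.
Supplier B (30): take the remaining 600 — done.
Supplier J: unused.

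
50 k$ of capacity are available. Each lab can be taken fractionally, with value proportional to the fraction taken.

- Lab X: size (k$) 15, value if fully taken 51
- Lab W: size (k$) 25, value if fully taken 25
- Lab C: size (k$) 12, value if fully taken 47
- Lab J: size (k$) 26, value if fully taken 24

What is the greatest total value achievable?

121

Sort by value density: Lab C 47/12≈3.92, Lab X 51/15≈3.4, Lab W 25/25≈1, Lab J 24/26≈0.923.
All 12 k$ of Lab C fit (value 47) ; 38 remain.
All 15 k$ of Lab X fit (value 51) ; 23 remain.
Only 23 k$ remain; take 23/25 of Lab W for value 25×23/25 = 23.
Total value = 121.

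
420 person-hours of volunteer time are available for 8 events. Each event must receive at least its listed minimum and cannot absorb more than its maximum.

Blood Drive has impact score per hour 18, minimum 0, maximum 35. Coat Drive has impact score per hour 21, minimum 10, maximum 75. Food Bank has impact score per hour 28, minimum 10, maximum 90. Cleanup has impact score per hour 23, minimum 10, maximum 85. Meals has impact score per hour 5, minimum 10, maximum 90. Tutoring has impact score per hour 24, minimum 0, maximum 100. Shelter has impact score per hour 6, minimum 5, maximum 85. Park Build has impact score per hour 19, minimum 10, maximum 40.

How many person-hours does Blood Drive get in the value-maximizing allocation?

Meeting every minimum uses 0+10+10+10+10+0+5+10 = 55 person-hours, leaving 365.
Rank by impact score per hour: Food Bank 28 > Tutoring 24 > Cleanup 23 > Coat Drive 21 > Park Build 19 > Blood Drive 18 > Shelter 6 > Meals 5.
Give Food Bank 80 more to hit its cap of 90 — 285 left.
Tutoring takes 100 more to reach its cap of 100 — 185 left.
Cleanup: +75 to 85 (cap) — 110 left.
Give Coat Drive 65 more to hit its cap of 75 — 45 left.
Give Park Build 30 more to hit its cap of 40 — 15 left.
Blood Drive has room for 35 more but only 15 remain, so it gets 15.

15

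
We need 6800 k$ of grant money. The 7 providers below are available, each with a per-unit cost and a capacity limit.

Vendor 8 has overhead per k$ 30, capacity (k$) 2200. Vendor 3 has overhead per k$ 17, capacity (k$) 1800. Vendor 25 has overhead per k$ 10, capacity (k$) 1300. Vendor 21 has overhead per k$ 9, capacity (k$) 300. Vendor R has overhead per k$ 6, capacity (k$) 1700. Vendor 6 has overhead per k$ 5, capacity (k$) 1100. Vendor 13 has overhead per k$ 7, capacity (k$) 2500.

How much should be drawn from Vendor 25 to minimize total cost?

Fill from the cheapest provider first.
Vendor 6 (5): use full 1100 → 5700 k$ to go.
Vendor R (6): use full 1700 → 4000 k$ to go.
Take 2500 from Vendor 13 at 7 → need 1500 more.
Vendor 21 at 9: take all 300 k$ → 1200 still needed.
Vendor 25 at 10: take 1200 of its 1300 → requirement met.
Vendor 3, Vendor 8: unused.

1200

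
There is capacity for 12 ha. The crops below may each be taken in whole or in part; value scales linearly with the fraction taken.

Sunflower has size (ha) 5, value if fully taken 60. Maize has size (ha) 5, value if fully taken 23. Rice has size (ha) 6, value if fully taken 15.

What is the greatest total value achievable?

Rank by value-to-size ratio: Sunflower 60/5≈12, Maize 23/5≈4.6, Rice 15/6≈2.5.
Sunflower: take in full, 5 ha for value 60 ; 7 left.
Take all of Maize (5 ha, value 23) ; 2 ha left.
Only 2 ha remain; take 2/6 of Rice for value 15×2/6 = 5.
Total value = 88.

88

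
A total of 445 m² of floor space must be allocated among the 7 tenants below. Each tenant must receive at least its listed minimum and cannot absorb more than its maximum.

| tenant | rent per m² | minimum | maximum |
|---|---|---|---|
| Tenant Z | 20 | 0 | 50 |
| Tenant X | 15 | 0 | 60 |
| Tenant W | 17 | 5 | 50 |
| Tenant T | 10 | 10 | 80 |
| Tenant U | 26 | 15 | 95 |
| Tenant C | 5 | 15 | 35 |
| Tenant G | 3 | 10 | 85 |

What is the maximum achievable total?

6420

Meeting every minimum uses 0+0+5+10+15+15+10 = 55 m², leaving 390.
Highest rent per m² first: Tenant U 26 > Tenant Z 20 > Tenant W 17 > Tenant X 15 > Tenant T 10 > Tenant C 5 > Tenant G 3.
Tenant U: +80 to 95 (cap) ; 310 left.
Tenant Z takes 50 more to reach its cap of 50 ; 260 left.
Tenant W takes 45 more to reach its cap of 50 ; 215 left.
Tenant X takes 60 more to reach its cap of 60 ; 155 left.
Tenant T: +70 to 80 (cap) ; 85 left.
Tenant C: +20 to 35 (cap) ; 65 left.
Only 65 left; Tenant G takes them to reach 75.
Total = 20×50 + 15×60 + 17×50 + 10×80 + 26×95 + 5×35 + 3×75 = 6420.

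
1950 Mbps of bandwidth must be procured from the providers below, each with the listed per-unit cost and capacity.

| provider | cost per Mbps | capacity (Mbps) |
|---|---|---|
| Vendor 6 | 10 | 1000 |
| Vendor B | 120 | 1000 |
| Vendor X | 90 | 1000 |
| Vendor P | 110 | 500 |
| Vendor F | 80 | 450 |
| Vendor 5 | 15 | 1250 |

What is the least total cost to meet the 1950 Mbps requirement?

Fill from the cheapest provider first.
Take 1000 from Vendor 6 at 10 → need 950 more.
Take 950 from Vendor 5 at 15 to finish.
Vendor F, Vendor X, Vendor P, Vendor B: unused.
Cost = 1000×10 + 950×15 = 24250.

24250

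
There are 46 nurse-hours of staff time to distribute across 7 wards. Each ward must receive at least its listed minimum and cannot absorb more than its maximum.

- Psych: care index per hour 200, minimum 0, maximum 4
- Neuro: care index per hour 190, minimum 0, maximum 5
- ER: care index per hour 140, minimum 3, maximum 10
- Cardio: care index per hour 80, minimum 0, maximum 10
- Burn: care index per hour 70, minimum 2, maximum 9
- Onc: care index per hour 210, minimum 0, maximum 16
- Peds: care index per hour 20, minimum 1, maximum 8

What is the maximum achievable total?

7310

Meeting every minimum uses 0+0+3+0+2+0+1 = 6 nurse-hours, leaving 40.
Rank by care index per hour: Onc 210 > Psych 200 > Neuro 190 > ER 140 > Cardio 80 > Burn 70 > Peds 20.
Onc: +16 to 16 (cap) — 24 left.
Give Psych 4 more to hit its cap of 4 — 20 left.
Give Neuro 5 more to hit its cap of 5 — 15 left.
Give ER 7 more to hit its cap of 10 — 8 left.
Cardio has room for 10 more but only 8 remain, so it gets 8.
Total = 200×4 + 190×5 + 140×10 + 80×8 + 70×2 + 210×16 + 20×1 = 7310.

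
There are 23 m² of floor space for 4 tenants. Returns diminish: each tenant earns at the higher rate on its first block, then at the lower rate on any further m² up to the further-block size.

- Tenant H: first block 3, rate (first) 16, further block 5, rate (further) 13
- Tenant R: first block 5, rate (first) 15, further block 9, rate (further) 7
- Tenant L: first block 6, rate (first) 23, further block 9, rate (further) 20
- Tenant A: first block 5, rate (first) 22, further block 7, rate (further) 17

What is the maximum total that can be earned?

Order all 8 blocks by rate: Tenant L/T1 23 > Tenant A/T1 22 > Tenant L/T2 20 > Tenant A/T2 17 > Tenant H/T1 16 > Tenant R/T1 15 > Tenant H/T2 13 > Tenant R/T2 7.
Tenant L/T1 (23): +6 — 17 left.
Fill Tenant A T1 block (5 at 22) — 12 left.
Tenant L/T2 (20): +9 — 3 left.
Tenant A T2 at 17: only 3 left, fill 3.
Total = 23×6 + 22×5 + 20×9 + 17×3 = 479.

479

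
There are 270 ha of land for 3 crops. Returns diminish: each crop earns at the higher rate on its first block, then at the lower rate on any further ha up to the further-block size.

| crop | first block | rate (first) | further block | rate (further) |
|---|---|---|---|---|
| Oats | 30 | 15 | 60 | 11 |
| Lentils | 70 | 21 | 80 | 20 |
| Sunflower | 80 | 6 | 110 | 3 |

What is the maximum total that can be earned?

Treat each block as its own option and order by rate: Lentils/first 21 > Lentils/second 20 > Oats/first 15 > Oats/second 11 > Sunflower/first 6 > Sunflower/second 3.
Lentils/first (21): +70 → 200 left.
Lentils/second (20): +80 → 120 left.
Oats/first (15): +30 → 90 left.
Oats/second (11): +60 → 30 left.
Sunflower/first: +30 of 80 at 6; pool empty.
Total = 21×70 + 20×80 + 15×30 + 11×60 + 6×30 = 4360.

4360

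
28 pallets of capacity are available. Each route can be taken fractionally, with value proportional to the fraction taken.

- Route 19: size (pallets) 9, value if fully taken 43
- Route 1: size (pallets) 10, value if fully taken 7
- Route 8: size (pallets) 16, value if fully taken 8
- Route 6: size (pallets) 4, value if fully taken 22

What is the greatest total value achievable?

Rank by value-to-size ratio: Route 6 22/4≈5.5, Route 19 43/9≈4.78, Route 1 7/10≈0.7, Route 8 8/16≈0.5.
Route 6: take in full, 4 pallets for value 22 ; 24 left.
Route 19: take in full, 9 pallets for value 43 ; 15 left.
All 10 pallets of Route 1 fit (value 7) ; 5 remain.
Only 5 pallets remain; take 5/16 of Route 8 for value 8×5/16 = 2.5.
Total value = 74.5.

74.5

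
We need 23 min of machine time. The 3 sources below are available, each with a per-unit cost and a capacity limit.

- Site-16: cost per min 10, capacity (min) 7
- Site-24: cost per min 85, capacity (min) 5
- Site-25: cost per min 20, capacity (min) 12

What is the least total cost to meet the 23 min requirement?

Cheapest first:
Take 7 from Site-16 at 10 → need 16 more.
Site-25 at 20: take all 12 min → 4 still needed.
Site-24 (85): take the remaining 4 → done.
Cost = 7×10 + 12×20 + 4×85 = 650.

650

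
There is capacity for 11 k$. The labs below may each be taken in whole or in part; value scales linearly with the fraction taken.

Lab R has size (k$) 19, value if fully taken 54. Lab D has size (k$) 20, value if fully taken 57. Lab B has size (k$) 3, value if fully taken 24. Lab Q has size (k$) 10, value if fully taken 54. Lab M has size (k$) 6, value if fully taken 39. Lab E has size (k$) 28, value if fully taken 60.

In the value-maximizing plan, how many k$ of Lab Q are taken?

Best value per unit of size first: Lab B 24/3≈8, Lab M 39/6≈6.5, Lab Q 54/10≈5.4, Lab D 57/20≈2.85, Lab R 54/19≈2.84, Lab E 60/28≈2.14.
Lab B: take in full, 3 k$ for value 24 → 8 left.
Lab M: take in full, 6 k$ for value 39 → 2 left.
Fill the last 2 k$ with part of Lab Q: 2/10 of it earns 10.8.

2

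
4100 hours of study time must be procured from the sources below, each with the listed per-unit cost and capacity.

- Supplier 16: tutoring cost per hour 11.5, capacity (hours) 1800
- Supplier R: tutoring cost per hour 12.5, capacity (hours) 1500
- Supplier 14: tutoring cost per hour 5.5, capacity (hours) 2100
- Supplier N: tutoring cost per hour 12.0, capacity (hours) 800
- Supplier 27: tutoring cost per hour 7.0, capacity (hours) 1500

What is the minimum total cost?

27800

Cheapest first:
Supplier 14 at 5.5: take all 2100 hours → 2000 still needed.
Take 1500 from Supplier 27 at 7.0 → need 500 more.
Supplier 16 at 11.5: take 500 of its 1800 → requirement met.
Supplier N, Supplier R: unused.
Cost = 2100×5.5 + 1500×7.0 + 500×11.5 = 27800.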